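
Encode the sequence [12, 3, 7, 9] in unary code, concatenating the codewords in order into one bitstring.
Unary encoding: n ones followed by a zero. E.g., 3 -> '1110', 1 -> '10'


Encode each number as n ones followed by a terminating 0:
  12 -> 1111111111110 (13 bits)
  3 -> 1110 (4 bits)
  7 -> 11111110 (8 bits)
  9 -> 1111111110 (10 bits)
Total length = 13 + 4 + 8 + 10 = 35 bits.

Unary([12, 3, 7, 9]) = 11111111111101110111111101111111110 (35 bits)


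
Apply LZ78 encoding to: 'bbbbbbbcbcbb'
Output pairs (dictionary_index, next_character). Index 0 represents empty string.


LZ78 encoding steps:
Dictionary: {0: ''}
Step 1: w='' (idx 0), next='b' -> output (0, 'b'), add 'b' as idx 1
Step 2: w='b' (idx 1), next='b' -> output (1, 'b'), add 'bb' as idx 2
Step 3: w='bb' (idx 2), next='b' -> output (2, 'b'), add 'bbb' as idx 3
Step 4: w='b' (idx 1), next='c' -> output (1, 'c'), add 'bc' as idx 4
Step 5: w='bc' (idx 4), next='b' -> output (4, 'b'), add 'bcb' as idx 5
Step 6: w='b' (idx 1), end of input -> output (1, '')


Encoded: [(0, 'b'), (1, 'b'), (2, 'b'), (1, 'c'), (4, 'b'), (1, '')]


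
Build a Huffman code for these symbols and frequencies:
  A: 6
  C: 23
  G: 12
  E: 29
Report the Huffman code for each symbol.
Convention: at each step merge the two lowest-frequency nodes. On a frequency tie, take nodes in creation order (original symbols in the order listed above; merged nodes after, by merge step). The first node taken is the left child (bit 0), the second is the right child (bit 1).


Huffman tree construction:
Step 1: Merge A(6) + G(12) = 18
Step 2: Merge (A+G)(18) + C(23) = 41
Step 3: Merge E(29) + ((A+G)+C)(41) = 70
Read each symbol's code off the tree from the root (left child = 0, right child = 1).

Codes:
  A: 100 (length 3)
  C: 11 (length 2)
  G: 101 (length 3)
  E: 0 (length 1)
Average code length: 129/70 = 1.8429 bits/symbol


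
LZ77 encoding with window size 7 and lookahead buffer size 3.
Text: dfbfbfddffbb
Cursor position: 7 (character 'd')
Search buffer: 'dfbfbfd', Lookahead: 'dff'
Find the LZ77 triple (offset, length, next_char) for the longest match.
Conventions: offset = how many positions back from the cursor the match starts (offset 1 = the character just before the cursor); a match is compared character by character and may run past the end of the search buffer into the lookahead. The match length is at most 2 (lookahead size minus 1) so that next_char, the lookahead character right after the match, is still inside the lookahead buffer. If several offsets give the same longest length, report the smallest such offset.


Try each offset into the search buffer:
  offset=1 (pos 6, char 'd'): match length 1
  offset=2 (pos 5, char 'f'): match length 0
  offset=3 (pos 4, char 'b'): match length 0
  offset=4 (pos 3, char 'f'): match length 0
  offset=5 (pos 2, char 'b'): match length 0
  offset=6 (pos 1, char 'f'): match length 0
  offset=7 (pos 0, char 'd'): match length 2
Longest match has length 2 at offset 7.
next_char = character at position 7 + 2 = 9 -> 'f'

Best match: offset=7, length=2 (matching 'df' starting at position 0)
LZ77 triple: (7, 2, 'f')


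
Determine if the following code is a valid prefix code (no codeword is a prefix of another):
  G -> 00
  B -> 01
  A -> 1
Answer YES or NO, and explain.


Checking each pair (does one codeword prefix another?):
  G='00' vs B='01': no prefix
  G='00' vs A='1': no prefix
  B='01' vs G='00': no prefix
  B='01' vs A='1': no prefix
  A='1' vs G='00': no prefix
  A='1' vs B='01': no prefix
No violation found over all pairs.

YES -- this is a valid prefix code. No codeword is a prefix of any other codeword.


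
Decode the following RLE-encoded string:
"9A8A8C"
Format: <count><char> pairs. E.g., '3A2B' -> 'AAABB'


Expanding each <count><char> pair:
  9A -> 'AAAAAAAAA'
  8A -> 'AAAAAAAA'
  8C -> 'CCCCCCCC'

Decoded = AAAAAAAAAAAAAAAAACCCCCCCC


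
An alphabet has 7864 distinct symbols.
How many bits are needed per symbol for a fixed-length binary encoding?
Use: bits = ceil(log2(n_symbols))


log2(7864) = 12.941
Bracket: 2^12 = 4096 < 7864 <= 2^13 = 8192
So ceil(log2(7864)) = 13

bits = ceil(log2(7864)) = ceil(12.941) = 13 bits


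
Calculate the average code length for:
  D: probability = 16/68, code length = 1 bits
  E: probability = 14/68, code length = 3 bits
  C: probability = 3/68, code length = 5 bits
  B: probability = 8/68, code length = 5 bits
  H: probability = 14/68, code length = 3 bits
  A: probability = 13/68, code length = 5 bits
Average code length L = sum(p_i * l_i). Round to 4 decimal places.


Weighted contributions p_i * l_i:
  D: (16/68) * 1 = 16/68
  E: (14/68) * 3 = 42/68
  C: (3/68) * 5 = 15/68
  B: (8/68) * 5 = 40/68
  H: (14/68) * 3 = 42/68
  A: (13/68) * 5 = 65/68
Sum = (16 + 42 + 15 + 40 + 42 + 65)/68 = 220/68

L = 220/68 = 3.2353 bits/symbol


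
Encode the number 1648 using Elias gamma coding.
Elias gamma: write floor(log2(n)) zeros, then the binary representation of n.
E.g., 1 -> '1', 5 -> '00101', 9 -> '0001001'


num_bits = floor(log2(1648)) + 1 = 11
leading_zeros = num_bits - 1 = 10
binary(1648) = 11001110000

Elias gamma(1648) = '0000000000' + '11001110000' = 000000000011001110000 (21 bits)


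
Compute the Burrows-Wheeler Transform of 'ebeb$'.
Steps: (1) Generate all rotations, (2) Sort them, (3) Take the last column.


Rotations (sorted):
  0: $ebeb -> last char: b
  1: b$ebe -> last char: e
  2: beb$e -> last char: e
  3: eb$eb -> last char: b
  4: ebeb$ -> last char: $


BWT = beeb$


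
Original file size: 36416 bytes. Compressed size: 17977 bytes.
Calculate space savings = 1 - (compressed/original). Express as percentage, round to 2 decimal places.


ratio = compressed/original = 17977/36416 = 0.493657
savings = 1 - ratio = 1 - 0.493657 = 0.506343
as a percentage: 0.506343 * 100 = 50.63%

Space savings = 1 - 17977/36416 = 50.63%


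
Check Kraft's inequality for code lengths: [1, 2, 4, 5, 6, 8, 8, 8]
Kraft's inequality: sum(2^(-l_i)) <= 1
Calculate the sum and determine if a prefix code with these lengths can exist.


Sum = 2^(-1) + 2^(-2) + 2^(-4) + 2^(-5) + 2^(-6) + 2^(-8) + 2^(-8) + 2^(-8)
    = 0.5 + 0.25 + 0.0625 + 0.03125 + 0.015625 + 0.00390625 + 0.00390625 + 0.00390625
    = 223/256 = 0.87109375
Since 0.87109375 <= 1, Kraft's inequality IS satisfied.
A prefix code with these lengths CAN exist.

Kraft sum = 0.87109375. Satisfied.


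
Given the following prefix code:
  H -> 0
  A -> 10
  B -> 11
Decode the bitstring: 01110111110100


Decoding step by step:
Bits 0 -> H
Bits 11 -> B
Bits 10 -> A
Bits 11 -> B
Bits 11 -> B
Bits 10 -> A
Bits 10 -> A
Bits 0 -> H


Decoded message: HBABBAAH


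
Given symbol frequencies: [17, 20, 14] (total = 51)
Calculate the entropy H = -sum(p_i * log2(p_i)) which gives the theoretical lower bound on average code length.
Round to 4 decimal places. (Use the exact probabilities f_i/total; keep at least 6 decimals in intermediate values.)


Per-symbol terms -p_i * log2(p_i) with p_i = f_i/51:
  p = 17/51 = 0.333333: log2(p) = -1.584963, -p*log2(p) = 0.528321
  p = 20/51 = 0.392157: log2(p) = -1.350497, -p*log2(p) = 0.529607
  p = 14/51 = 0.274510: log2(p) = -1.865070, -p*log2(p) = 0.511980
H = 0.528321 + 0.529607 + 0.511980 = 1.569908

H = 1.5699 bits/symbol


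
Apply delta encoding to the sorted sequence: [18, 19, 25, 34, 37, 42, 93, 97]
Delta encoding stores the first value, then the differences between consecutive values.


First value: 18
Deltas:
  19 - 18 = 1
  25 - 19 = 6
  34 - 25 = 9
  37 - 34 = 3
  42 - 37 = 5
  93 - 42 = 51
  97 - 93 = 4


Delta encoded: [18, 1, 6, 9, 3, 5, 51, 4]


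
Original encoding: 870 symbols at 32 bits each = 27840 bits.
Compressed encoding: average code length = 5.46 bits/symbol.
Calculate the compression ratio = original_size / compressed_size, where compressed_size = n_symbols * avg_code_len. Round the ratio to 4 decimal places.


original_size = n_symbols * orig_bits = 870 * 32 = 27840 bits
compressed_size = n_symbols * avg_code_len = 870 * 5.46 = 4750.2 bits
ratio = original_size / compressed_size = 27840 / 4750.2 = 5.8608

Compression ratio = 5.8608


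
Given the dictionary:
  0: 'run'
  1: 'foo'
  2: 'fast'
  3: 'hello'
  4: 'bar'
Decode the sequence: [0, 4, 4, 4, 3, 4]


Look up each index in the dictionary:
  0 -> 'run'
  4 -> 'bar'
  4 -> 'bar'
  4 -> 'bar'
  3 -> 'hello'
  4 -> 'bar'

Decoded: "run bar bar bar hello bar"


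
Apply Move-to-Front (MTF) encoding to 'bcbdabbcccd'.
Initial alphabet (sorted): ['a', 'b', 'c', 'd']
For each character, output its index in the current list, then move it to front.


MTF encoding:
'b': index 1 in ['a', 'b', 'c', 'd'] -> ['b', 'a', 'c', 'd']
'c': index 2 in ['b', 'a', 'c', 'd'] -> ['c', 'b', 'a', 'd']
'b': index 1 in ['c', 'b', 'a', 'd'] -> ['b', 'c', 'a', 'd']
'd': index 3 in ['b', 'c', 'a', 'd'] -> ['d', 'b', 'c', 'a']
'a': index 3 in ['d', 'b', 'c', 'a'] -> ['a', 'd', 'b', 'c']
'b': index 2 in ['a', 'd', 'b', 'c'] -> ['b', 'a', 'd', 'c']
'b': index 0 in ['b', 'a', 'd', 'c'] -> ['b', 'a', 'd', 'c']
'c': index 3 in ['b', 'a', 'd', 'c'] -> ['c', 'b', 'a', 'd']
'c': index 0 in ['c', 'b', 'a', 'd'] -> ['c', 'b', 'a', 'd']
'c': index 0 in ['c', 'b', 'a', 'd'] -> ['c', 'b', 'a', 'd']
'd': index 3 in ['c', 'b', 'a', 'd'] -> ['d', 'c', 'b', 'a']


Output: [1, 2, 1, 3, 3, 2, 0, 3, 0, 0, 3]


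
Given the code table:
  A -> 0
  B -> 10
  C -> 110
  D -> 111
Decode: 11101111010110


Decoding:
111 -> D
0 -> A
111 -> D
10 -> B
10 -> B
110 -> C


Result: DADBBC


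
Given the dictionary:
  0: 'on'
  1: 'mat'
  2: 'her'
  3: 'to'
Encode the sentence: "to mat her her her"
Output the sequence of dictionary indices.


Look up each word in the dictionary:
  'to' -> 3
  'mat' -> 1
  'her' -> 2
  'her' -> 2
  'her' -> 2

Encoded: [3, 1, 2, 2, 2]


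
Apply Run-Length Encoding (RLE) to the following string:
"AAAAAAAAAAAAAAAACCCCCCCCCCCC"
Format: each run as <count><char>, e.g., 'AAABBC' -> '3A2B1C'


Scanning runs left to right:
  i=0: run of 'A' x 16 -> '16A'
  i=16: run of 'C' x 12 -> '12C'

RLE = 16A12C


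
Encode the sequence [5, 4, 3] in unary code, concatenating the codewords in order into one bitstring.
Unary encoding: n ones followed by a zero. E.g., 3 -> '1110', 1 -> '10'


Encode each number as n ones followed by a terminating 0:
  5 -> 111110 (6 bits)
  4 -> 11110 (5 bits)
  3 -> 1110 (4 bits)
Total length = 6 + 5 + 4 = 15 bits.

Unary([5, 4, 3]) = 111110111101110 (15 bits)


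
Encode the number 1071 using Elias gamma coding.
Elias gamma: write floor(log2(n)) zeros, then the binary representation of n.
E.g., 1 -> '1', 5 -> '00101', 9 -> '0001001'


num_bits = floor(log2(1071)) + 1 = 11
leading_zeros = num_bits - 1 = 10
binary(1071) = 10000101111

Elias gamma(1071) = '0000000000' + '10000101111' = 000000000010000101111 (21 bits)


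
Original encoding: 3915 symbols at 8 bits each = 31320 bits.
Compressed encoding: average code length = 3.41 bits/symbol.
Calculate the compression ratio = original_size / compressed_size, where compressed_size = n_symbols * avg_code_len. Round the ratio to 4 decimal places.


original_size = n_symbols * orig_bits = 3915 * 8 = 31320 bits
compressed_size = n_symbols * avg_code_len = 3915 * 3.41 = 13350.15 bits
ratio = original_size / compressed_size = 31320 / 13350.15 = 2.346

Compression ratio = 2.346


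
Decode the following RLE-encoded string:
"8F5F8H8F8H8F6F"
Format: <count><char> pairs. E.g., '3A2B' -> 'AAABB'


Expanding each <count><char> pair:
  8F -> 'FFFFFFFF'
  5F -> 'FFFFF'
  8H -> 'HHHHHHHH'
  8F -> 'FFFFFFFF'
  8H -> 'HHHHHHHH'
  8F -> 'FFFFFFFF'
  6F -> 'FFFFFF'

Decoded = FFFFFFFFFFFFFHHHHHHHHFFFFFFFFHHHHHHHHFFFFFFFFFFFFFF


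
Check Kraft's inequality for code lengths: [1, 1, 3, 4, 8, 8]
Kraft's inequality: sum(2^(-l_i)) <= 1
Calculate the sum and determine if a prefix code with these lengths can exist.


Sum = 2^(-1) + 2^(-1) + 2^(-3) + 2^(-4) + 2^(-8) + 2^(-8)
    = 0.5 + 0.5 + 0.125 + 0.0625 + 0.00390625 + 0.00390625
    = 306/256 = 1.1953125
Since 1.1953125 > 1, Kraft's inequality is NOT satisfied.
A prefix code with these lengths CANNOT exist.

Kraft sum = 1.1953125. Not satisfied.


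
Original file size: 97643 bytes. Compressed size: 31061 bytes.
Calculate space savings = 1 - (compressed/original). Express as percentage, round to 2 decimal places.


ratio = compressed/original = 31061/97643 = 0.318108
savings = 1 - ratio = 1 - 0.318108 = 0.681892
as a percentage: 0.681892 * 100 = 68.19%

Space savings = 1 - 31061/97643 = 68.19%


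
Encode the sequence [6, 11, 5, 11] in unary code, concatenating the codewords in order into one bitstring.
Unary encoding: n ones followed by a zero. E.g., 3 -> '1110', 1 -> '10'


Encode each number as n ones followed by a terminating 0:
  6 -> 1111110 (7 bits)
  11 -> 111111111110 (12 bits)
  5 -> 111110 (6 bits)
  11 -> 111111111110 (12 bits)
Total length = 7 + 12 + 6 + 12 = 37 bits.

Unary([6, 11, 5, 11]) = 1111110111111111110111110111111111110 (37 bits)


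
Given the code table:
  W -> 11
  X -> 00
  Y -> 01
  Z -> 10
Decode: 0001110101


Decoding:
00 -> X
01 -> Y
11 -> W
01 -> Y
01 -> Y


Result: XYWYY


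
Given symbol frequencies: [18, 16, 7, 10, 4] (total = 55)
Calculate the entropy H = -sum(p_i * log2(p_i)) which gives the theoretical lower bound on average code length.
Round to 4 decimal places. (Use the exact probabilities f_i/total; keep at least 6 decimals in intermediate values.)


Per-symbol terms -p_i * log2(p_i) with p_i = f_i/55:
  p = 18/55 = 0.327273: log2(p) = -1.611435, -p*log2(p) = 0.527379
  p = 16/55 = 0.290909: log2(p) = -1.781360, -p*log2(p) = 0.518214
  p = 7/55 = 0.127273: log2(p) = -2.974005, -p*log2(p) = 0.378510
  p = 10/55 = 0.181818: log2(p) = -2.459432, -p*log2(p) = 0.447169
  p = 4/55 = 0.072727: log2(p) = -3.781360, -p*log2(p) = 0.275008
H = 0.527379 + 0.518214 + 0.378510 + 0.447169 + 0.275008 = 2.146280

H = 2.1463 bits/symbol


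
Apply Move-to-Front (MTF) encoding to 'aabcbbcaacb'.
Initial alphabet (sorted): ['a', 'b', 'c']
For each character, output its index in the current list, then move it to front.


MTF encoding:
'a': index 0 in ['a', 'b', 'c'] -> ['a', 'b', 'c']
'a': index 0 in ['a', 'b', 'c'] -> ['a', 'b', 'c']
'b': index 1 in ['a', 'b', 'c'] -> ['b', 'a', 'c']
'c': index 2 in ['b', 'a', 'c'] -> ['c', 'b', 'a']
'b': index 1 in ['c', 'b', 'a'] -> ['b', 'c', 'a']
'b': index 0 in ['b', 'c', 'a'] -> ['b', 'c', 'a']
'c': index 1 in ['b', 'c', 'a'] -> ['c', 'b', 'a']
'a': index 2 in ['c', 'b', 'a'] -> ['a', 'c', 'b']
'a': index 0 in ['a', 'c', 'b'] -> ['a', 'c', 'b']
'c': index 1 in ['a', 'c', 'b'] -> ['c', 'a', 'b']
'b': index 2 in ['c', 'a', 'b'] -> ['b', 'c', 'a']


Output: [0, 0, 1, 2, 1, 0, 1, 2, 0, 1, 2]


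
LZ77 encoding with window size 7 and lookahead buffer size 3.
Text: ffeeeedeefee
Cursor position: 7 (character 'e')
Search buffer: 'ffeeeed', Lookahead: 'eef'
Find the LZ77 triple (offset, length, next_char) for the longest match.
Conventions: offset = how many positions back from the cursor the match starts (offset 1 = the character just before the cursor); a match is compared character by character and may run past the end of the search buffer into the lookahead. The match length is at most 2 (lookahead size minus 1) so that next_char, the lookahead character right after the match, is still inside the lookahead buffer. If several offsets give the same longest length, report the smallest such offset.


Try each offset into the search buffer:
  offset=1 (pos 6, char 'd'): match length 0
  offset=2 (pos 5, char 'e'): match length 1
  offset=3 (pos 4, char 'e'): match length 2
  offset=4 (pos 3, char 'e'): match length 2
  offset=5 (pos 2, char 'e'): match length 2
  offset=6 (pos 1, char 'f'): match length 0
  offset=7 (pos 0, char 'f'): match length 0
Longest match has length 2, found at offsets 3, 4, 5; take the smallest, offset 3.
next_char = character at position 7 + 2 = 9 -> 'f'

Best match: offset=3, length=2 (matching 'ee' starting at position 4)
LZ77 triple: (3, 2, 'f')


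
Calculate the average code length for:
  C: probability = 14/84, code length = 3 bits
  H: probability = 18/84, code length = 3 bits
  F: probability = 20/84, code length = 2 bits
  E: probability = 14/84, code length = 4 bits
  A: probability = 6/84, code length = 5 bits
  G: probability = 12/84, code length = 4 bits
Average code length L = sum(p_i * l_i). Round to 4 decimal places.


Weighted contributions p_i * l_i:
  C: (14/84) * 3 = 42/84
  H: (18/84) * 3 = 54/84
  F: (20/84) * 2 = 40/84
  E: (14/84) * 4 = 56/84
  A: (6/84) * 5 = 30/84
  G: (12/84) * 4 = 48/84
Sum = (42 + 54 + 40 + 56 + 30 + 48)/84 = 270/84

L = 270/84 = 3.2143 bits/symbol


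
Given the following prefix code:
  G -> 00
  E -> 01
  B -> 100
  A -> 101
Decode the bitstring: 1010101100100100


Decoding step by step:
Bits 101 -> A
Bits 01 -> E
Bits 01 -> E
Bits 100 -> B
Bits 100 -> B
Bits 100 -> B


Decoded message: AEEBBB


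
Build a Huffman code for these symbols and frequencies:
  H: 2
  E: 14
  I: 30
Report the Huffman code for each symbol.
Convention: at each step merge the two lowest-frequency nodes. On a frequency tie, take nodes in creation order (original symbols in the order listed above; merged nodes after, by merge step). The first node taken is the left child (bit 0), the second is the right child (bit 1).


Huffman tree construction:
Step 1: Merge H(2) + E(14) = 16
Step 2: Merge (H+E)(16) + I(30) = 46
Read each symbol's code off the tree from the root (left child = 0, right child = 1).

Codes:
  H: 00 (length 2)
  E: 01 (length 2)
  I: 1 (length 1)
Average code length: 62/46 = 1.3478 bits/symbol


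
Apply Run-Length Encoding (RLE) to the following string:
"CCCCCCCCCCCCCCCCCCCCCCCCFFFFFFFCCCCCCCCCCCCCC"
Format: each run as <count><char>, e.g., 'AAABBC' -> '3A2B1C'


Scanning runs left to right:
  i=0: run of 'C' x 24 -> '24C'
  i=24: run of 'F' x 7 -> '7F'
  i=31: run of 'C' x 14 -> '14C'

RLE = 24C7F14C


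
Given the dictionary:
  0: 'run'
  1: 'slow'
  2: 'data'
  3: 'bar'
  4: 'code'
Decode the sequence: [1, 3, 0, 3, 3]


Look up each index in the dictionary:
  1 -> 'slow'
  3 -> 'bar'
  0 -> 'run'
  3 -> 'bar'
  3 -> 'bar'

Decoded: "slow bar run bar bar"


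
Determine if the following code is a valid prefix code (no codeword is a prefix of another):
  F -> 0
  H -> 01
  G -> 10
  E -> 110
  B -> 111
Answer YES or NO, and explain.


Checking each pair (does one codeword prefix another?):
  F='0' vs H='01': prefix -- VIOLATION

NO -- this is NOT a valid prefix code. F (0) is a prefix of H (01).


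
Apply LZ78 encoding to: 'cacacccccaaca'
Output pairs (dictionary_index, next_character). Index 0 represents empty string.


LZ78 encoding steps:
Dictionary: {0: ''}
Step 1: w='' (idx 0), next='c' -> output (0, 'c'), add 'c' as idx 1
Step 2: w='' (idx 0), next='a' -> output (0, 'a'), add 'a' as idx 2
Step 3: w='c' (idx 1), next='a' -> output (1, 'a'), add 'ca' as idx 3
Step 4: w='c' (idx 1), next='c' -> output (1, 'c'), add 'cc' as idx 4
Step 5: w='cc' (idx 4), next='c' -> output (4, 'c'), add 'ccc' as idx 5
Step 6: w='a' (idx 2), next='a' -> output (2, 'a'), add 'aa' as idx 6
Step 7: w='ca' (idx 3), end of input -> output (3, '')


Encoded: [(0, 'c'), (0, 'a'), (1, 'a'), (1, 'c'), (4, 'c'), (2, 'a'), (3, '')]


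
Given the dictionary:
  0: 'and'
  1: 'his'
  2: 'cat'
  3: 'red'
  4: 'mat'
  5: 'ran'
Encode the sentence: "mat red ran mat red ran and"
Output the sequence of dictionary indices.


Look up each word in the dictionary:
  'mat' -> 4
  'red' -> 3
  'ran' -> 5
  'mat' -> 4
  'red' -> 3
  'ran' -> 5
  'and' -> 0

Encoded: [4, 3, 5, 4, 3, 5, 0]


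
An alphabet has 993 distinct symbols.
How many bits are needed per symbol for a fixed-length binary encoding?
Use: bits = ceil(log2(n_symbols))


log2(993) = 9.9556
Bracket: 2^9 = 512 < 993 <= 2^10 = 1024
So ceil(log2(993)) = 10

bits = ceil(log2(993)) = ceil(9.9556) = 10 bits


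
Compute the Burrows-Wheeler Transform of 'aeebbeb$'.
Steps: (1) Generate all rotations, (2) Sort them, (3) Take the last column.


Rotations (sorted):
  0: $aeebbeb -> last char: b
  1: aeebbeb$ -> last char: $
  2: b$aeebbe -> last char: e
  3: bbeb$aee -> last char: e
  4: beb$aeeb -> last char: b
  5: eb$aeebb -> last char: b
  6: ebbeb$ae -> last char: e
  7: eebbeb$a -> last char: a


BWT = b$eebbea


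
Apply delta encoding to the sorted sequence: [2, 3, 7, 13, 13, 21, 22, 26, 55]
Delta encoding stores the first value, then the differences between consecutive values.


First value: 2
Deltas:
  3 - 2 = 1
  7 - 3 = 4
  13 - 7 = 6
  13 - 13 = 0
  21 - 13 = 8
  22 - 21 = 1
  26 - 22 = 4
  55 - 26 = 29


Delta encoded: [2, 1, 4, 6, 0, 8, 1, 4, 29]


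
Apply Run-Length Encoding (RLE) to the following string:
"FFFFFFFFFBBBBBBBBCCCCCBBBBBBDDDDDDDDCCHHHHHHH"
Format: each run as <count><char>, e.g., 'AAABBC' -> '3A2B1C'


Scanning runs left to right:
  i=0: run of 'F' x 9 -> '9F'
  i=9: run of 'B' x 8 -> '8B'
  i=17: run of 'C' x 5 -> '5C'
  i=22: run of 'B' x 6 -> '6B'
  i=28: run of 'D' x 8 -> '8D'
  i=36: run of 'C' x 2 -> '2C'
  i=38: run of 'H' x 7 -> '7H'

RLE = 9F8B5C6B8D2C7H


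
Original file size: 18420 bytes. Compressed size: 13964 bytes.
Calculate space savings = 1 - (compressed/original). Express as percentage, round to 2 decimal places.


ratio = compressed/original = 13964/18420 = 0.758089
savings = 1 - ratio = 1 - 0.758089 = 0.241911
as a percentage: 0.241911 * 100 = 24.19%

Space savings = 1 - 13964/18420 = 24.19%


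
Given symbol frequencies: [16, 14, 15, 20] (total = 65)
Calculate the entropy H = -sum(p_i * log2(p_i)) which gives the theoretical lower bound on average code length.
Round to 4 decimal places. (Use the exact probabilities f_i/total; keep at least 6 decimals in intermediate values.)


Per-symbol terms -p_i * log2(p_i) with p_i = f_i/65:
  p = 16/65 = 0.246154: log2(p) = -2.022368, -p*log2(p) = 0.497814
  p = 14/65 = 0.215385: log2(p) = -2.215013, -p*log2(p) = 0.477080
  p = 15/65 = 0.230769: log2(p) = -2.115477, -p*log2(p) = 0.488187
  p = 20/65 = 0.307692: log2(p) = -1.700440, -p*log2(p) = 0.523212
H = 0.497814 + 0.477080 + 0.488187 + 0.523212 = 1.986293

H = 1.9863 bits/symbol


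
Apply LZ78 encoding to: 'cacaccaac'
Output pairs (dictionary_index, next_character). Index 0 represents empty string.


LZ78 encoding steps:
Dictionary: {0: ''}
Step 1: w='' (idx 0), next='c' -> output (0, 'c'), add 'c' as idx 1
Step 2: w='' (idx 0), next='a' -> output (0, 'a'), add 'a' as idx 2
Step 3: w='c' (idx 1), next='a' -> output (1, 'a'), add 'ca' as idx 3
Step 4: w='c' (idx 1), next='c' -> output (1, 'c'), add 'cc' as idx 4
Step 5: w='a' (idx 2), next='a' -> output (2, 'a'), add 'aa' as idx 5
Step 6: w='c' (idx 1), end of input -> output (1, '')


Encoded: [(0, 'c'), (0, 'a'), (1, 'a'), (1, 'c'), (2, 'a'), (1, '')]


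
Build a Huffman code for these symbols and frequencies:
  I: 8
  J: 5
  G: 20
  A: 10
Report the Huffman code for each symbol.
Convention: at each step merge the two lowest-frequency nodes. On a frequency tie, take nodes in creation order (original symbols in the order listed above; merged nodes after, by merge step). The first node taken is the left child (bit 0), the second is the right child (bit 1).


Huffman tree construction:
Step 1: Merge J(5) + I(8) = 13
Step 2: Merge A(10) + (J+I)(13) = 23
Step 3: Merge G(20) + (A+(J+I))(23) = 43
Read each symbol's code off the tree from the root (left child = 0, right child = 1).

Codes:
  I: 111 (length 3)
  J: 110 (length 3)
  G: 0 (length 1)
  A: 10 (length 2)
Average code length: 79/43 = 1.8372 bits/symbol


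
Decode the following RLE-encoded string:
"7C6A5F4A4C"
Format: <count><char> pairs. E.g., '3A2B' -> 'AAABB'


Expanding each <count><char> pair:
  7C -> 'CCCCCCC'
  6A -> 'AAAAAA'
  5F -> 'FFFFF'
  4A -> 'AAAA'
  4C -> 'CCCC'

Decoded = CCCCCCCAAAAAAFFFFFAAAACCCC


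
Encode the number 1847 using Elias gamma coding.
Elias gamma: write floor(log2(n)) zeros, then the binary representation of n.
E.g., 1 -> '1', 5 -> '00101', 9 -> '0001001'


num_bits = floor(log2(1847)) + 1 = 11
leading_zeros = num_bits - 1 = 10
binary(1847) = 11100110111

Elias gamma(1847) = '0000000000' + '11100110111' = 000000000011100110111 (21 bits)


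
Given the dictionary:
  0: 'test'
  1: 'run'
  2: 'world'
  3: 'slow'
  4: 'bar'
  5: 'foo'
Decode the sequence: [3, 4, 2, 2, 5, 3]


Look up each index in the dictionary:
  3 -> 'slow'
  4 -> 'bar'
  2 -> 'world'
  2 -> 'world'
  5 -> 'foo'
  3 -> 'slow'

Decoded: "slow bar world world foo slow"


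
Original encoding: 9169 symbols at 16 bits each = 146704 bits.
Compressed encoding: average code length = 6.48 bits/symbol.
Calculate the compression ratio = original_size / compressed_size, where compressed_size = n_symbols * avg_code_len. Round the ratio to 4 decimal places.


original_size = n_symbols * orig_bits = 9169 * 16 = 146704 bits
compressed_size = n_symbols * avg_code_len = 9169 * 6.48 = 59415.12 bits
ratio = original_size / compressed_size = 146704 / 59415.12 = 2.4691

Compression ratio = 2.4691


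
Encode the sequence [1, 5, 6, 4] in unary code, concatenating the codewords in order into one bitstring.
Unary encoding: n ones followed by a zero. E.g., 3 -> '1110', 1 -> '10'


Encode each number as n ones followed by a terminating 0:
  1 -> 10 (2 bits)
  5 -> 111110 (6 bits)
  6 -> 1111110 (7 bits)
  4 -> 11110 (5 bits)
Total length = 2 + 6 + 7 + 5 = 20 bits.

Unary([1, 5, 6, 4]) = 10111110111111011110 (20 bits)


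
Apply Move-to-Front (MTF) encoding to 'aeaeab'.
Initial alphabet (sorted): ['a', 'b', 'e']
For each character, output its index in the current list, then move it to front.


MTF encoding:
'a': index 0 in ['a', 'b', 'e'] -> ['a', 'b', 'e']
'e': index 2 in ['a', 'b', 'e'] -> ['e', 'a', 'b']
'a': index 1 in ['e', 'a', 'b'] -> ['a', 'e', 'b']
'e': index 1 in ['a', 'e', 'b'] -> ['e', 'a', 'b']
'a': index 1 in ['e', 'a', 'b'] -> ['a', 'e', 'b']
'b': index 2 in ['a', 'e', 'b'] -> ['b', 'a', 'e']


Output: [0, 2, 1, 1, 1, 2]


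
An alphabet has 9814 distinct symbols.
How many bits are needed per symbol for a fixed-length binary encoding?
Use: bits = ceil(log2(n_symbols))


log2(9814) = 13.2606
Bracket: 2^13 = 8192 < 9814 <= 2^14 = 16384
So ceil(log2(9814)) = 14

bits = ceil(log2(9814)) = ceil(13.2606) = 14 bits


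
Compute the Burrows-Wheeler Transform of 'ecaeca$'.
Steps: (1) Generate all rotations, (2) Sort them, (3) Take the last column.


Rotations (sorted):
  0: $ecaeca -> last char: a
  1: a$ecaec -> last char: c
  2: aeca$ec -> last char: c
  3: ca$ecae -> last char: e
  4: caeca$e -> last char: e
  5: eca$eca -> last char: a
  6: ecaeca$ -> last char: $


BWT = acceea$


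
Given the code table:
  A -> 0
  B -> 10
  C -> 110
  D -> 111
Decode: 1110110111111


Decoding:
111 -> D
0 -> A
110 -> C
111 -> D
111 -> D


Result: DACDD


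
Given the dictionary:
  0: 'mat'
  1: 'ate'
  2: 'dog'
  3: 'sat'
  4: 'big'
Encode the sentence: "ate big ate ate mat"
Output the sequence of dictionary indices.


Look up each word in the dictionary:
  'ate' -> 1
  'big' -> 4
  'ate' -> 1
  'ate' -> 1
  'mat' -> 0

Encoded: [1, 4, 1, 1, 0]


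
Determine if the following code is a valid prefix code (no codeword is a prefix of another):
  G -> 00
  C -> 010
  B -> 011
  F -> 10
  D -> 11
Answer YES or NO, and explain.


Checking each pair (does one codeword prefix another?):
  G='00' vs C='010': no prefix
  G='00' vs B='011': no prefix
  G='00' vs F='10': no prefix
  G='00' vs D='11': no prefix
  C='010' vs G='00': no prefix
  C='010' vs B='011': no prefix
  C='010' vs F='10': no prefix
  C='010' vs D='11': no prefix
  B='011' vs G='00': no prefix
  B='011' vs C='010': no prefix
  B='011' vs F='10': no prefix
  B='011' vs D='11': no prefix
  F='10' vs G='00': no prefix
  F='10' vs C='010': no prefix
  F='10' vs B='011': no prefix
  F='10' vs D='11': no prefix
  D='11' vs G='00': no prefix
  D='11' vs C='010': no prefix
  D='11' vs B='011': no prefix
  D='11' vs F='10': no prefix
No violation found over all pairs.

YES -- this is a valid prefix code. No codeword is a prefix of any other codeword.


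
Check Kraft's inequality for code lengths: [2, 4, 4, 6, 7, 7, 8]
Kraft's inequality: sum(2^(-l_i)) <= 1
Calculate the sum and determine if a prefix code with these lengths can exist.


Sum = 2^(-2) + 2^(-4) + 2^(-4) + 2^(-6) + 2^(-7) + 2^(-7) + 2^(-8)
    = 0.25 + 0.0625 + 0.0625 + 0.015625 + 0.0078125 + 0.0078125 + 0.00390625
    = 105/256 = 0.41015625
Since 0.41015625 <= 1, Kraft's inequality IS satisfied.
A prefix code with these lengths CAN exist.

Kraft sum = 0.41015625. Satisfied.


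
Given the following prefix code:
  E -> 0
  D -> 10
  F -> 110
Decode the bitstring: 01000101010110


Decoding step by step:
Bits 0 -> E
Bits 10 -> D
Bits 0 -> E
Bits 0 -> E
Bits 10 -> D
Bits 10 -> D
Bits 10 -> D
Bits 110 -> F


Decoded message: EDEEDDDF


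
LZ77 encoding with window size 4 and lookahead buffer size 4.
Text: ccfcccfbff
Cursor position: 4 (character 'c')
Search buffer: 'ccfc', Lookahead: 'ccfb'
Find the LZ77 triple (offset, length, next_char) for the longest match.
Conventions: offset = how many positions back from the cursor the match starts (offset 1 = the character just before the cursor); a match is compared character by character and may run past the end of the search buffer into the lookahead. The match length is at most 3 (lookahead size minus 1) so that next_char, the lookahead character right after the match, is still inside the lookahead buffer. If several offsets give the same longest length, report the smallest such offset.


Try each offset into the search buffer:
  offset=1 (pos 3, char 'c'): match length 2
  offset=2 (pos 2, char 'f'): match length 0
  offset=3 (pos 1, char 'c'): match length 1
  offset=4 (pos 0, char 'c'): match length 3
Longest match has length 3 at offset 4.
next_char = character at position 4 + 3 = 7 -> 'b'

Best match: offset=4, length=3 (matching 'ccf' starting at position 0)
LZ77 triple: (4, 3, 'b')


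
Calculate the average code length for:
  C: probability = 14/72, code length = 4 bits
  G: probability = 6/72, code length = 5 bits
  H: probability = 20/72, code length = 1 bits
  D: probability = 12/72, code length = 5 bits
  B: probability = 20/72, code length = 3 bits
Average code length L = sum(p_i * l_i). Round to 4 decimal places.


Weighted contributions p_i * l_i:
  C: (14/72) * 4 = 56/72
  G: (6/72) * 5 = 30/72
  H: (20/72) * 1 = 20/72
  D: (12/72) * 5 = 60/72
  B: (20/72) * 3 = 60/72
Sum = (56 + 30 + 20 + 60 + 60)/72 = 226/72

L = 226/72 = 3.1389 bits/symbol


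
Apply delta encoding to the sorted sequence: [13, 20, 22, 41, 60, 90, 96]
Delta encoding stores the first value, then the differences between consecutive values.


First value: 13
Deltas:
  20 - 13 = 7
  22 - 20 = 2
  41 - 22 = 19
  60 - 41 = 19
  90 - 60 = 30
  96 - 90 = 6


Delta encoded: [13, 7, 2, 19, 19, 30, 6]


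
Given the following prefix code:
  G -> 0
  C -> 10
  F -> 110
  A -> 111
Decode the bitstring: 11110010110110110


Decoding step by step:
Bits 111 -> A
Bits 10 -> C
Bits 0 -> G
Bits 10 -> C
Bits 110 -> F
Bits 110 -> F
Bits 110 -> F


Decoded message: ACGCFFF


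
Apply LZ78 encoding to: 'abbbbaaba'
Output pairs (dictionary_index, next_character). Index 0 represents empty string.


LZ78 encoding steps:
Dictionary: {0: ''}
Step 1: w='' (idx 0), next='a' -> output (0, 'a'), add 'a' as idx 1
Step 2: w='' (idx 0), next='b' -> output (0, 'b'), add 'b' as idx 2
Step 3: w='b' (idx 2), next='b' -> output (2, 'b'), add 'bb' as idx 3
Step 4: w='b' (idx 2), next='a' -> output (2, 'a'), add 'ba' as idx 4
Step 5: w='a' (idx 1), next='b' -> output (1, 'b'), add 'ab' as idx 5
Step 6: w='a' (idx 1), end of input -> output (1, '')


Encoded: [(0, 'a'), (0, 'b'), (2, 'b'), (2, 'a'), (1, 'b'), (1, '')]


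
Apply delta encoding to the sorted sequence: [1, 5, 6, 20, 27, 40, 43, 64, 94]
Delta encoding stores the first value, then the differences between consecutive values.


First value: 1
Deltas:
  5 - 1 = 4
  6 - 5 = 1
  20 - 6 = 14
  27 - 20 = 7
  40 - 27 = 13
  43 - 40 = 3
  64 - 43 = 21
  94 - 64 = 30


Delta encoded: [1, 4, 1, 14, 7, 13, 3, 21, 30]


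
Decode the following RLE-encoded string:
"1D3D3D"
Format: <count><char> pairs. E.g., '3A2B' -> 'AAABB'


Expanding each <count><char> pair:
  1D -> 'D'
  3D -> 'DDD'
  3D -> 'DDD'

Decoded = DDDDDDD


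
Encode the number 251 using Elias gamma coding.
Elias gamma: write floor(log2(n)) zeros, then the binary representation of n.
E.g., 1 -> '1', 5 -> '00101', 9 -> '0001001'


num_bits = floor(log2(251)) + 1 = 8
leading_zeros = num_bits - 1 = 7
binary(251) = 11111011

Elias gamma(251) = '0000000' + '11111011' = 000000011111011 (15 bits)


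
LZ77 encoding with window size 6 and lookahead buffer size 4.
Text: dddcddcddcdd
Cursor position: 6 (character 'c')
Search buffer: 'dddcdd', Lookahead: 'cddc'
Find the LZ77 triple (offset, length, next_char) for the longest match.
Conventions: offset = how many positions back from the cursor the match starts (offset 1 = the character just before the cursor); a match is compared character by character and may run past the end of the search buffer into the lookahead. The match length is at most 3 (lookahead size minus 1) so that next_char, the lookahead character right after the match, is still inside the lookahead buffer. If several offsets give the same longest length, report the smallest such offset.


Try each offset into the search buffer:
  offset=1 (pos 5, char 'd'): match length 0
  offset=2 (pos 4, char 'd'): match length 0
  offset=3 (pos 3, char 'c'): match length 3
  offset=4 (pos 2, char 'd'): match length 0
  offset=5 (pos 1, char 'd'): match length 0
  offset=6 (pos 0, char 'd'): match length 0
Longest match has length 3 at offset 3.
next_char = character at position 6 + 3 = 9 -> 'c'

Best match: offset=3, length=3 (matching 'cdd' starting at position 3)
LZ77 triple: (3, 3, 'c')


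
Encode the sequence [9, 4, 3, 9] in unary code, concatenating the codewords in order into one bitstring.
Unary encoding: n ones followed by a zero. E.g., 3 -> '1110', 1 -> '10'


Encode each number as n ones followed by a terminating 0:
  9 -> 1111111110 (10 bits)
  4 -> 11110 (5 bits)
  3 -> 1110 (4 bits)
  9 -> 1111111110 (10 bits)
Total length = 10 + 5 + 4 + 10 = 29 bits.

Unary([9, 4, 3, 9]) = 11111111101111011101111111110 (29 bits)


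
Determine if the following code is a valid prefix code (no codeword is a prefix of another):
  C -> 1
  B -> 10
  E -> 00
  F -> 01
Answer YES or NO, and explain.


Checking each pair (does one codeword prefix another?):
  C='1' vs B='10': prefix -- VIOLATION

NO -- this is NOT a valid prefix code. C (1) is a prefix of B (10).


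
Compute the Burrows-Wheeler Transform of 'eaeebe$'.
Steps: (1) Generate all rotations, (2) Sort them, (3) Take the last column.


Rotations (sorted):
  0: $eaeebe -> last char: e
  1: aeebe$e -> last char: e
  2: be$eaee -> last char: e
  3: e$eaeeb -> last char: b
  4: eaeebe$ -> last char: $
  5: ebe$eae -> last char: e
  6: eebe$ea -> last char: a


BWT = eeeb$ea


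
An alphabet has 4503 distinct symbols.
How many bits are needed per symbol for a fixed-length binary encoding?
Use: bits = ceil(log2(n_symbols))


log2(4503) = 12.1367
Bracket: 2^12 = 4096 < 4503 <= 2^13 = 8192
So ceil(log2(4503)) = 13

bits = ceil(log2(4503)) = ceil(12.1367) = 13 bits


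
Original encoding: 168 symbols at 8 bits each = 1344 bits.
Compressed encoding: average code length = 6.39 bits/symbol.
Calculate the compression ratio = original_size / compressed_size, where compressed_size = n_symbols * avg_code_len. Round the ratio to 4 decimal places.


original_size = n_symbols * orig_bits = 168 * 8 = 1344 bits
compressed_size = n_symbols * avg_code_len = 168 * 6.39 = 1073.52 bits
ratio = original_size / compressed_size = 1344 / 1073.52 = 1.252

Compression ratio = 1.252


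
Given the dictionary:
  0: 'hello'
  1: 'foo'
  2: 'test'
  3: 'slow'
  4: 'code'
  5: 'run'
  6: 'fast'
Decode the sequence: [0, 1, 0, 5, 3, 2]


Look up each index in the dictionary:
  0 -> 'hello'
  1 -> 'foo'
  0 -> 'hello'
  5 -> 'run'
  3 -> 'slow'
  2 -> 'test'

Decoded: "hello foo hello run slow test"


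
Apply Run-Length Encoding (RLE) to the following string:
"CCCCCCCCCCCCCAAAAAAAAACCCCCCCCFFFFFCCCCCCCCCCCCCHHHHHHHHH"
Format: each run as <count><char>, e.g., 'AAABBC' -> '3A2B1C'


Scanning runs left to right:
  i=0: run of 'C' x 13 -> '13C'
  i=13: run of 'A' x 9 -> '9A'
  i=22: run of 'C' x 8 -> '8C'
  i=30: run of 'F' x 5 -> '5F'
  i=35: run of 'C' x 13 -> '13C'
  i=48: run of 'H' x 9 -> '9H'

RLE = 13C9A8C5F13C9H


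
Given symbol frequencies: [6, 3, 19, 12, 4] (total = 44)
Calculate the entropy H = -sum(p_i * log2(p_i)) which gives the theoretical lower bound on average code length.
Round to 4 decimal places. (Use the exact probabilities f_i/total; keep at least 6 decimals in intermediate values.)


Per-symbol terms -p_i * log2(p_i) with p_i = f_i/44:
  p = 6/44 = 0.136364: log2(p) = -2.874469, -p*log2(p) = 0.391973
  p = 3/44 = 0.068182: log2(p) = -3.874469, -p*log2(p) = 0.264168
  p = 19/44 = 0.431818: log2(p) = -1.211504, -p*log2(p) = 0.523149
  p = 12/44 = 0.272727: log2(p) = -1.874469, -p*log2(p) = 0.511219
  p = 4/44 = 0.090909: log2(p) = -3.459432, -p*log2(p) = 0.314494
H = 0.391973 + 0.264168 + 0.523149 + 0.511219 + 0.314494 = 2.005003

H = 2.005 bits/symbol


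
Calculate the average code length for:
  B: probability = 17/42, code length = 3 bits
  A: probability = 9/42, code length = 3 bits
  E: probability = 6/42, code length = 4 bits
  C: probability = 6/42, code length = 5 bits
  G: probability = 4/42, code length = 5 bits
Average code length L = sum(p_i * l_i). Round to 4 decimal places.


Weighted contributions p_i * l_i:
  B: (17/42) * 3 = 51/42
  A: (9/42) * 3 = 27/42
  E: (6/42) * 4 = 24/42
  C: (6/42) * 5 = 30/42
  G: (4/42) * 5 = 20/42
Sum = (51 + 27 + 24 + 30 + 20)/42 = 152/42

L = 152/42 = 3.6190 bits/symbol


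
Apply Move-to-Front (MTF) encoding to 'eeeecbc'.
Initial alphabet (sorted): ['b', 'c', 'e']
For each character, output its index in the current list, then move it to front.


MTF encoding:
'e': index 2 in ['b', 'c', 'e'] -> ['e', 'b', 'c']
'e': index 0 in ['e', 'b', 'c'] -> ['e', 'b', 'c']
'e': index 0 in ['e', 'b', 'c'] -> ['e', 'b', 'c']
'e': index 0 in ['e', 'b', 'c'] -> ['e', 'b', 'c']
'c': index 2 in ['e', 'b', 'c'] -> ['c', 'e', 'b']
'b': index 2 in ['c', 'e', 'b'] -> ['b', 'c', 'e']
'c': index 1 in ['b', 'c', 'e'] -> ['c', 'b', 'e']


Output: [2, 0, 0, 0, 2, 2, 1]


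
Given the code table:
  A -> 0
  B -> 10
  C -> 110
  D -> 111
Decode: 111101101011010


Decoding:
111 -> D
10 -> B
110 -> C
10 -> B
110 -> C
10 -> B


Result: DBCBCB


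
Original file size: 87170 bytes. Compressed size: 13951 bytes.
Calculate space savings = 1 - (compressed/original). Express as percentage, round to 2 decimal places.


ratio = compressed/original = 13951/87170 = 0.160044
savings = 1 - ratio = 1 - 0.160044 = 0.839956
as a percentage: 0.839956 * 100 = 84.0%

Space savings = 1 - 13951/87170 = 84.0%


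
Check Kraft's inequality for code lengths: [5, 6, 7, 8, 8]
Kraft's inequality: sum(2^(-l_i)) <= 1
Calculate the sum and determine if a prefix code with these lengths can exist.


Sum = 2^(-5) + 2^(-6) + 2^(-7) + 2^(-8) + 2^(-8)
    = 0.03125 + 0.015625 + 0.0078125 + 0.00390625 + 0.00390625
    = 16/256 = 0.0625
Since 0.0625 <= 1, Kraft's inequality IS satisfied.
A prefix code with these lengths CAN exist.

Kraft sum = 0.0625. Satisfied.


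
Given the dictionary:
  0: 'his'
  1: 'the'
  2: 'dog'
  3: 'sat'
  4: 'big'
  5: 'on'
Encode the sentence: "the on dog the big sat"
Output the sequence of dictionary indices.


Look up each word in the dictionary:
  'the' -> 1
  'on' -> 5
  'dog' -> 2
  'the' -> 1
  'big' -> 4
  'sat' -> 3

Encoded: [1, 5, 2, 1, 4, 3]


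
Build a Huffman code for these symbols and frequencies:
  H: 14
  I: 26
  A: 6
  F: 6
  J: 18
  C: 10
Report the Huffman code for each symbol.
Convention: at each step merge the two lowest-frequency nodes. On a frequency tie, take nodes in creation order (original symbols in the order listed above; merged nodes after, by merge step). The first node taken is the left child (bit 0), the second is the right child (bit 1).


Huffman tree construction:
Step 1: Merge A(6) + F(6) = 12
Step 2: Merge C(10) + (A+F)(12) = 22
Step 3: Merge H(14) + J(18) = 32
Step 4: Merge (C+(A+F))(22) + I(26) = 48
Step 5: Merge (H+J)(32) + ((C+(A+F))+I)(48) = 80
Read each symbol's code off the tree from the root (left child = 0, right child = 1).

Codes:
  H: 00 (length 2)
  I: 11 (length 2)
  A: 1010 (length 4)
  F: 1011 (length 4)
  J: 01 (length 2)
  C: 100 (length 3)
Average code length: 194/80 = 2.4250 bits/symbol
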